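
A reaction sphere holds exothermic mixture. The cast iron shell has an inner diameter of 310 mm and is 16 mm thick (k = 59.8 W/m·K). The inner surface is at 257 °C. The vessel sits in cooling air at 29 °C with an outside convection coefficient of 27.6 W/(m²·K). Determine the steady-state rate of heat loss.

Each spherical layer contributes R = (1/r_i − 1/r_o)/(4πk):
R_cast iron shell = (1/0.155 − 1/0.171)/(4π×59.8) = 8.033×10^-4 K/W
R_outer film = 1/(h·4πr_o²) = 1/(27.6×4π×0.171²) = 0.0986 K/W
R_total = 0.09941 K/W
Q = ΔT/R_total = 228/0.09941

Q ≈ 2290 W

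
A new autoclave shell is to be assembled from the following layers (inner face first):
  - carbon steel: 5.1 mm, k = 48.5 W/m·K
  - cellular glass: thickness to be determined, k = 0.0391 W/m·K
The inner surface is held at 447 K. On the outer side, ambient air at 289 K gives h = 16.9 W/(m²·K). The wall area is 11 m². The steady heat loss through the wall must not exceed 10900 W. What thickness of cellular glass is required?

Series thermal resistances:
R_carbon steel = L/(kA) = 0.0051/(48.5×11) = 9.56×10^-6 K/W
R_outer film = 1/(h_o·A) = 1/(16.9×11) = 0.005379 K/W
Sum of the known resistances R_other = 0.005389 K/W
Required total resistance R_tot = ΔT/Q_allow = 158/10900 = 0.0145 K/W
R_cellular glass = R_tot − R_other = 0.009107 K/W
L = R·k·A = 0.009107×0.0391×11

L ≈ 3.92 mm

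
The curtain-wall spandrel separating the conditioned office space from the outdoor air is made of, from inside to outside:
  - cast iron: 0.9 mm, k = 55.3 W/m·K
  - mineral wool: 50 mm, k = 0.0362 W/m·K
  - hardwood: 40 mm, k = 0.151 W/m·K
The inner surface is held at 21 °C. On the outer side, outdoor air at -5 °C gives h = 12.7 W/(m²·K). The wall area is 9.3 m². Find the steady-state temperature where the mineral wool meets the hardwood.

T ≈ 0.18 °C

Treating each layer as a thermal resistance in series:
R_cast iron = L/(kA) = 0.0009/(55.3×9.3) = 1.75×10^-6 K/W
R_mineral wool = L/(kA) = 0.05/(0.0362×9.3) = 0.1485 K/W
R_hardwood = L/(kA) = 0.04/(0.151×9.3) = 0.02848 K/W
R_outer film = 1/(h_o·A) = 1/(12.7×9.3) = 0.008467 K/W
R_total = 0.1855 K/W;  Q = ΔT/R_total = 26/0.1855 = 140.2 W
T_interface = T_inner − Q·ΣR(inner→interface) = 21 − 140×0.1485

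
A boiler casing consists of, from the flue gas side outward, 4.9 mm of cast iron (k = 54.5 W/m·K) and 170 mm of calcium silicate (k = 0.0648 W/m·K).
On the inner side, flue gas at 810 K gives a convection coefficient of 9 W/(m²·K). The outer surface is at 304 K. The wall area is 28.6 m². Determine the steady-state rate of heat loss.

Q ≈ 5290 W

Model the wall as resistances in series:
R_inner film = 1/(h_i·A) = 1/(9×28.6) = 0.003885 K/W
R_cast iron = L/(kA) = 0.0049/(54.5×28.6) = 3.144×10^-6 K/W
R_calcium silicate = L/(kA) = 0.17/(0.0648×28.6) = 0.09173 K/W
R_total = 0.09562 K/W
Q = ΔT / R_total = 506 / 0.09562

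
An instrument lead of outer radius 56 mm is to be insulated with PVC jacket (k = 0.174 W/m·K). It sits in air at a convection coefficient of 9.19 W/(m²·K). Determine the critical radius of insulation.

For a cylinder r_cr = k/h = 0.174/9.19
r_cr = 18.9 mm; since the bare radius (56 mm) is above r_cr, any added insulation will reduce heat loss.

r_cr ≈ 18.9 mm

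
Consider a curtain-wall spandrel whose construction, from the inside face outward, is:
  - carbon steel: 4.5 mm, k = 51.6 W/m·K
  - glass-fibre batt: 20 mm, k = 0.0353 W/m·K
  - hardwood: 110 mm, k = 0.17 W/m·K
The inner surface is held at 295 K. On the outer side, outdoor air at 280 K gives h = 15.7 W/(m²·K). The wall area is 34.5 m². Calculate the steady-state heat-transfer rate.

Q ≈ 405 W

Series thermal resistances:
R_carbon steel = L/(kA) = 0.0045/(51.6×34.5) = 2.528×10^-6 K/W
R_glass-fibre batt = L/(kA) = 0.02/(0.0353×34.5) = 0.01642 K/W
R_hardwood = L/(kA) = 0.11/(0.17×34.5) = 0.01876 K/W
R_outer film = 1/(h_o·A) = 1/(15.7×34.5) = 0.001846 K/W
R_total = 0.03703 K/W
Q = ΔT / R_total = 15 / 0.03703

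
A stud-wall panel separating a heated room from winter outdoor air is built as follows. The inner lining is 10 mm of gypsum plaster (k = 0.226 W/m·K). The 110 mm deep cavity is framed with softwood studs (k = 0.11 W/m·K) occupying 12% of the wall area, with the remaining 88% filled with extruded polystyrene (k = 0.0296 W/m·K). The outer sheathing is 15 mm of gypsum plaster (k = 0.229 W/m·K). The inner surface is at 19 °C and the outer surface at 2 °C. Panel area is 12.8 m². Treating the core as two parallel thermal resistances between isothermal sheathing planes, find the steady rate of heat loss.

Sheathing layers in series; stud and cavity paths in parallel between them.
R_inner = 0.01/(0.226×12.8) = 0.003457 K/W
R_stud  = 0.11/(0.11×0.12×12.8) = 0.651 K/W
R_cav   = 0.11/(0.0296×0.88×12.8) = 0.3299 K/W
1/R_core = 1/R_stud + 1/R_cav → R_core = 0.219 K/W
R_outer = 0.015/(0.229×12.8) = 0.005117 K/W
R_total = 0.2275 K/W
Q = ΔT/R_total = 17/0.2275

Q ≈ 74.7 W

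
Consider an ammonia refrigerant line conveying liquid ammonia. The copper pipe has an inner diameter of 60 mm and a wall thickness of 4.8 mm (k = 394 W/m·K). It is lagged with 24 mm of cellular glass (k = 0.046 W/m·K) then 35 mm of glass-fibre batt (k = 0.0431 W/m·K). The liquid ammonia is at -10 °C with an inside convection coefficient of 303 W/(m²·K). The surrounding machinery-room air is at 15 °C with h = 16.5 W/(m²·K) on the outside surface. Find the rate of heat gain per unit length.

Cylindrical conduction, so R = ln(r₂/r₁)/(2πkL) per layer, in series:
R_inner film = 1/(h_i·2πr₁L) = 1/(303×2π×0.03×1) = 0.01751 K/W
R_copper pipe wall = ln(34.8/30)/(2π×394×1) = 5.995×10^-5 K/W
R_cellular glass = ln(58.8/34.8)/(2π×0.046×1) = 1.815 K/W
R_glass-fibre batt = ln(93.8/58.8)/(2π×0.0431×1) = 1.725 K/W
R_outer film = 1/(h_o·2πr_oL) = 1/(16.5×2π×0.0938×1) = 0.1028 K/W
R_total = 3.66 K/W
Q = ΔT/R_total = 25/3.66

q′ ≈ 6.83 W/m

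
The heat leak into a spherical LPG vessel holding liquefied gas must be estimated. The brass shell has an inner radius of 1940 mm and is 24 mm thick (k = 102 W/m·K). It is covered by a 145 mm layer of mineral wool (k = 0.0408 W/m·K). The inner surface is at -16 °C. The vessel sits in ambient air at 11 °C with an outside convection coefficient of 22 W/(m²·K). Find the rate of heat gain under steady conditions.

Radial (spherical) resistances in series:
R_brass shell = (1/1.94 − 1/1.964)/(4π×102) = 4.914×10^-6 K/W
R_mineral wool = (1/1.964 − 1/2.109)/(4π×0.0408) = 0.06828 K/W
R_outer film = 1/(h·4πr_o²) = 1/(22×4π×2.109²) = 8.132×10^-4 K/W
R_total = 0.0691 K/W
Q = ΔT/R_total = 27/0.0691

Q ≈ 391 W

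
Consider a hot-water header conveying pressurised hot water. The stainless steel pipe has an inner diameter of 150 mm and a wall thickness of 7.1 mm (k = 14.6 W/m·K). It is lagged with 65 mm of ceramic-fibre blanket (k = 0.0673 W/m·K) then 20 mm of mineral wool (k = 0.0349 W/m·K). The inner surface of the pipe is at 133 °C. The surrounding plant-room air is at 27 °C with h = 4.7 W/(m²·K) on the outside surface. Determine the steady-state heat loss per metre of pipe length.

Radial resistances (cylindrical: R_cond = ln(r_o/r_i)/(2πkL), R_conv = 1/(h·2πrL)):
R_stainless steel pipe wall = ln(82.1/75)/(2π×14.6×1) = 9.86×10^-4 K/W
R_ceramic-fibre blanket = ln(147.1/82.1)/(2π×0.0673×1) = 1.379 K/W
R_mineral wool = ln(167.1/147.1)/(2π×0.0349×1) = 0.5813 K/W
R_outer film = 1/(h_o·2πr_oL) = 1/(4.7×2π×0.1671×1) = 0.2026 K/W
R_total = 2.164 K/W
Q = ΔT/R_total = 106/2.164

q′ ≈ 49 W/m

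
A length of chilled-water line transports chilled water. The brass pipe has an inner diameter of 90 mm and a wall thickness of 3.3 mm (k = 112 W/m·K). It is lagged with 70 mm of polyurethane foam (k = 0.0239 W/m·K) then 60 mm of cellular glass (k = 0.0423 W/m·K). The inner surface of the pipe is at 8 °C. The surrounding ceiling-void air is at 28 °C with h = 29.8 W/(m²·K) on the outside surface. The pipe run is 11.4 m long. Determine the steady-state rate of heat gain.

Q ≈ 30.2 W

Cylindrical conduction, so R = ln(r₂/r₁)/(2πkL) per layer, in series:
R_brass pipe wall = ln(48.3/45)/(2π×112×11.4) = 8.821×10^-6 K/W
R_polyurethane foam = ln(118.3/48.3)/(2π×0.0239×11.4) = 0.5233 K/W
R_cellular glass = ln(178.3/118.3)/(2π×0.0423×11.4) = 0.1354 K/W
R_outer film = 1/(h_o·2πr_oL) = 1/(29.8×2π×0.1783×11.4) = 0.002628 K/W
R_total = 0.6613 K/W
Q = ΔT/R_total = 20/0.6613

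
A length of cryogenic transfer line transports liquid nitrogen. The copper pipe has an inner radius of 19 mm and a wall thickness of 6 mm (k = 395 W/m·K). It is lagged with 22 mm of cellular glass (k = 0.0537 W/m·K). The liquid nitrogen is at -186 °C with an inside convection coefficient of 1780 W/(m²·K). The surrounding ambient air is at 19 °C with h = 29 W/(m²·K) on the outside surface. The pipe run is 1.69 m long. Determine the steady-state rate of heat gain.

Treating each annulus and film as a series resistance:
R_inner film = 1/(h_i·2πr₁L) = 1/(1780×2π×0.019×1.69) = 0.002785 K/W
R_copper pipe wall = ln(25/19)/(2π×395×1.69) = 6.543×10^-5 K/W
R_cellular glass = ln(47/25)/(2π×0.0537×1.69) = 1.107 K/W
R_outer film = 1/(h_o·2πr_oL) = 1/(29×2π×0.047×1.69) = 0.06909 K/W
R_total = 1.179 K/W
Q = ΔT/R_total = 205/1.179

Q ≈ 174 W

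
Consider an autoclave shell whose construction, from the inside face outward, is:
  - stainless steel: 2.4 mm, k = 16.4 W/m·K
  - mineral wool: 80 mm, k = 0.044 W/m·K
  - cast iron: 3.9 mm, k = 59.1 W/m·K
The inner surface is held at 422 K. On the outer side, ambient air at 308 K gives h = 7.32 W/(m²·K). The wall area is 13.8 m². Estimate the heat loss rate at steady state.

Thermal resistances in series:
R_stainless steel = L/(kA) = 0.0024/(16.4×13.8) = 1.06×10^-5 K/W
R_mineral wool = L/(kA) = 0.08/(0.044×13.8) = 0.1318 K/W
R_cast iron = L/(kA) = 0.0039/(59.1×13.8) = 4.782×10^-6 K/W
R_outer film = 1/(h_o·A) = 1/(7.32×13.8) = 0.009899 K/W
R_total = 0.1417 K/W
Q = ΔT / R_total = 114 / 0.1417

Q ≈ 805 W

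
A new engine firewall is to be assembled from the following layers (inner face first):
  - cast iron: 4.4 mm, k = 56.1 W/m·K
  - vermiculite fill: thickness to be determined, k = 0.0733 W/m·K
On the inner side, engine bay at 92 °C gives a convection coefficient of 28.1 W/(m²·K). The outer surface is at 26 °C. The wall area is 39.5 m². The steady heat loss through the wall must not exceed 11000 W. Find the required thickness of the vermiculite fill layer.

L ≈ 14.8 mm

Series thermal resistances:
R_inner film = 1/(h_i·A) = 1/(28.1×39.5) = 9.009×10^-4 K/W
R_cast iron = L/(kA) = 0.0044/(56.1×39.5) = 1.986×10^-6 K/W
Sum of the known resistances R_other = 9.029×10^-4 K/W
Required total resistance R_tot = ΔT/Q_allow = 66/11000 = 0.006 K/W
R_vermiculite fill = R_tot − R_other = 0.005097 K/W
L = R·k·A = 0.005097×0.0733×39.5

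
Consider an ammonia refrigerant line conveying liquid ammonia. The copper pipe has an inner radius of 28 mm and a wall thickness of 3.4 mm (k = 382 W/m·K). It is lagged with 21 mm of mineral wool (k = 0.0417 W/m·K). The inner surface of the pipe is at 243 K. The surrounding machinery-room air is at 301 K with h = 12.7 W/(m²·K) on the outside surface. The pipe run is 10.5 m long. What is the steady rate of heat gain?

Q ≈ 278 W

Radial resistances (cylindrical: R_cond = ln(r_o/r_i)/(2πkL), R_conv = 1/(h·2πrL)):
R_copper pipe wall = ln(31.4/28)/(2π×382×10.5) = 4.547×10^-6 K/W
R_mineral wool = ln(52.4/31.4)/(2π×0.0417×10.5) = 0.1861 K/W
R_outer film = 1/(h_o·2πr_oL) = 1/(12.7×2π×0.0524×10.5) = 0.02278 K/W
R_total = 0.2089 K/W
Q = ΔT/R_total = 58/0.2089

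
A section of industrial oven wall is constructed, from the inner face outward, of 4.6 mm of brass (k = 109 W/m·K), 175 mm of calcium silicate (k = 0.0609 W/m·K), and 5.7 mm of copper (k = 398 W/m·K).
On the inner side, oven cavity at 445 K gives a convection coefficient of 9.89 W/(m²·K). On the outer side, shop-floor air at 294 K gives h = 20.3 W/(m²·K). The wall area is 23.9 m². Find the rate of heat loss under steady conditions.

Q ≈ 1190 W

Series thermal resistances:
R_inner film = 1/(h_i·A) = 1/(9.89×23.9) = 0.004231 K/W
R_brass = L/(kA) = 0.0046/(109×23.9) = 1.766×10^-6 K/W
R_calcium silicate = L/(kA) = 0.175/(0.0609×23.9) = 0.1202 K/W
R_copper = L/(kA) = 0.0057/(398×23.9) = 5.992×10^-7 K/W
R_outer film = 1/(h_o·A) = 1/(20.3×23.9) = 0.002061 K/W
R_total = 0.1265 K/W
Q = ΔT / R_total = 151 / 0.1265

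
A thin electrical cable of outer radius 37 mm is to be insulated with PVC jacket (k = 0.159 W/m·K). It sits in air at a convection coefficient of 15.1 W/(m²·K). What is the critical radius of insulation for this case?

r_cr ≈ 10.5 mm

For a cylinder r_cr = k/h = 0.159/15.1
r_cr = 10.5 mm; since the bare radius (37 mm) is above r_cr, any added insulation will reduce heat loss.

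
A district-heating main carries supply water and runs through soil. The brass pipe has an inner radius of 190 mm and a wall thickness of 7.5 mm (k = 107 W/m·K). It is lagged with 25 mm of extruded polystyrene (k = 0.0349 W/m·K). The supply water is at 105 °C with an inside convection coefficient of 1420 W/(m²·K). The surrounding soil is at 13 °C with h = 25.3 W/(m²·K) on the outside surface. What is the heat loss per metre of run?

q′ ≈ 161 W/m

Treating each annulus and film as a series resistance:
R_inner film = 1/(h_i·2πr₁L) = 1/(1420×2π×0.19×1) = 5.899×10^-4 K/W
R_brass pipe wall = ln(197.5/190)/(2π×107×1) = 5.759×10^-5 K/W
R_extruded polystyrene = ln(222.5/197.5)/(2π×0.0349×1) = 0.5435 K/W
R_outer film = 1/(h_o·2πr_oL) = 1/(25.3×2π×0.2225×1) = 0.02827 K/W
R_total = 0.5725 K/W
Q = ΔT/R_total = 92/0.5725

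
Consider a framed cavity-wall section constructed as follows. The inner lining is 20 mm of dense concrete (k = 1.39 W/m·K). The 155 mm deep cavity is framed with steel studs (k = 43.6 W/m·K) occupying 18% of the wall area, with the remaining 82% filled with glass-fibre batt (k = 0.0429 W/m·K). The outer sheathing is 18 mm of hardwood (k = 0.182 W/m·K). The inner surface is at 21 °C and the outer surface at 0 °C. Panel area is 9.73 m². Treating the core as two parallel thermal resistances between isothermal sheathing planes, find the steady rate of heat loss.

Sheathing layers in series; stud and cavity paths in parallel between them.
R_inner = 0.02/(1.39×9.73) = 0.001479 K/W
R_stud  = 0.155/(43.6×0.18×9.73) = 0.00203 K/W
R_cav   = 0.155/(0.0429×0.82×9.73) = 0.4528 K/W
1/R_core = 1/R_stud + 1/R_cav → R_core = 0.002021 K/W
R_outer = 0.018/(0.182×9.73) = 0.01016 K/W
R_total = 0.01366 K/W
Q = ΔT/R_total = 21/0.01366

Q ≈ 1540 W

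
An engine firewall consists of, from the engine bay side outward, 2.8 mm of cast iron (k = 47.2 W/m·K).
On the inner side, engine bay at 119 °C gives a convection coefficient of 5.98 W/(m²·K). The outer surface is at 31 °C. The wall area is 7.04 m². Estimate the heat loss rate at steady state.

Q ≈ 3700 W

Treating each layer as a thermal resistance in series:
R_inner film = 1/(h_i·A) = 1/(5.98×7.04) = 0.02375 K/W
R_cast iron = L/(kA) = 0.0028/(47.2×7.04) = 8.426×10^-6 K/W
R_total = 0.02376 K/W
Q = ΔT / R_total = 88 / 0.02376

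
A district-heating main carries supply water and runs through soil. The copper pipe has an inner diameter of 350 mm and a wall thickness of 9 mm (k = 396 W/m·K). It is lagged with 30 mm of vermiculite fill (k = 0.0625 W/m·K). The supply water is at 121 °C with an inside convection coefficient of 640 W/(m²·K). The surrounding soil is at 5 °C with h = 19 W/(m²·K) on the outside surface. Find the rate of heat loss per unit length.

Per-layer cylindrical resistances, series-summed:
R_inner film = 1/(h_i·2πr₁L) = 1/(640×2π×0.175×1) = 0.001421 K/W
R_copper pipe wall = ln(184/175)/(2π×396×1) = 2.016×10^-5 K/W
R_vermiculite fill = ln(214/184)/(2π×0.0625×1) = 0.3846 K/W
R_outer film = 1/(h_o·2πr_oL) = 1/(19×2π×0.214×1) = 0.03914 K/W
R_total = 0.4252 K/W
Q = ΔT/R_total = 116/0.4252

q′ ≈ 273 W/m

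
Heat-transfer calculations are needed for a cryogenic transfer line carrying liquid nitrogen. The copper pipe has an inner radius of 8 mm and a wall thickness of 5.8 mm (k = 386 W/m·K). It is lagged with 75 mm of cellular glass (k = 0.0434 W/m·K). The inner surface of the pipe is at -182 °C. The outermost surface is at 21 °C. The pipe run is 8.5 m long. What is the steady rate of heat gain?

Per-layer cylindrical resistances, series-summed:
R_copper pipe wall = ln(13.8/8)/(2π×386×8.5) = 2.645×10^-5 K/W
R_cellular glass = ln(88.8/13.8)/(2π×0.0434×8.5) = 0.8032 K/W
R_total = 0.8032 K/W
Q = ΔT/R_total = 203/0.8032

Q ≈ 253 W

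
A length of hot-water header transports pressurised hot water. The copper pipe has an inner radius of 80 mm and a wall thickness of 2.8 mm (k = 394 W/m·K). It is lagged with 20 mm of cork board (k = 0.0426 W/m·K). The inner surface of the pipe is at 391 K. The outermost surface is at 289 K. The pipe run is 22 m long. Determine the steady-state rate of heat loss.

Q ≈ 2780 W

Treating each annulus and film as a series resistance:
R_copper pipe wall = ln(82.8/80)/(2π×394×22) = 6.317×10^-7 K/W
R_cork board = ln(102.8/82.8)/(2π×0.0426×22) = 0.03674 K/W
R_total = 0.03674 K/W
Q = ΔT/R_total = 102/0.03674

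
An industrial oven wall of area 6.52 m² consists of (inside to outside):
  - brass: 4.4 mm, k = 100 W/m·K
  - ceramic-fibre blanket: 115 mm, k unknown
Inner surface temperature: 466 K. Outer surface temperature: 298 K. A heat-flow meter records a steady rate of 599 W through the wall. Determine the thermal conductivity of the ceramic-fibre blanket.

Treating each layer as a thermal resistance in series:
R_brass = L/(kA) = 0.0044/(100×6.52) = 6.748×10^-6 K/W
Sum of known resistances R_other = 6.748×10^-6 K/W
Total R = ΔT/Q = 168/599 = 0.2805 K/W
R_ceramic-fibre blanket = R_total − R_other = 0.2805 K/W
k = L/(R·A) = 0.115/(0.2805×6.52)

k ≈ 0.0629 W/(m·K)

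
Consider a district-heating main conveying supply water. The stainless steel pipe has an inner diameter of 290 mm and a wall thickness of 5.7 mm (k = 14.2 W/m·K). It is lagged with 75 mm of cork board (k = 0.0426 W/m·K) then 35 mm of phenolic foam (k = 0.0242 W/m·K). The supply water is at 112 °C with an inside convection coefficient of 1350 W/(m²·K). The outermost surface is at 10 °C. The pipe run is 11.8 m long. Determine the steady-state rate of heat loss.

Radial resistances (cylindrical: R_cond = ln(r_o/r_i)/(2πkL), R_conv = 1/(h·2πrL)):
R_inner film = 1/(h_i·2πr₁L) = 1/(1350×2π×0.145×11.8) = 6.89×10^-5 K/W
R_stainless steel pipe wall = ln(150.7/145)/(2π×14.2×11.8) = 3.662×10^-5 K/W
R_cork board = ln(225.7/150.7)/(2π×0.0426×11.8) = 0.1279 K/W
R_phenolic foam = ln(260.7/225.7)/(2π×0.0242×11.8) = 0.08035 K/W
R_total = 0.2083 K/W
Q = ΔT/R_total = 102/0.2083

Q ≈ 490 W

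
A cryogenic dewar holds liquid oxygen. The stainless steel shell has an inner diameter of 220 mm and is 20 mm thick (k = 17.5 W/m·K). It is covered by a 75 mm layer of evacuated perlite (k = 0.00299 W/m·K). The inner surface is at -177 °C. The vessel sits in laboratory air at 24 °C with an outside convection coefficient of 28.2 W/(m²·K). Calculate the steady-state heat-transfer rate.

Each spherical layer contributes R = (1/r_i − 1/r_o)/(4πk):
R_stainless steel shell = (1/0.11 − 1/0.13)/(4π×17.5) = 0.00636 K/W
R_evacuated perlite = (1/0.13 − 1/0.205)/(4π×0.00299) = 74.9 K/W
R_outer film = 1/(h·4πr_o²) = 1/(28.2×4π×0.205²) = 0.06715 K/W
R_total = 74.97 K/W
Q = ΔT/R_total = 201/74.97

Q ≈ 2.68 W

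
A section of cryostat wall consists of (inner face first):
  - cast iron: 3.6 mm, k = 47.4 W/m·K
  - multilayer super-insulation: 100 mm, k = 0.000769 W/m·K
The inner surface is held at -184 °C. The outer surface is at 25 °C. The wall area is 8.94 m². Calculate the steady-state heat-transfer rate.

Q ≈ 14.4 W

Thermal resistances in series:
R_cast iron = L/(kA) = 0.0036/(47.4×8.94) = 8.495×10^-6 K/W
R_multilayer super-insulation = L/(kA) = 0.1/(0.000769×8.94) = 14.55 K/W
R_total = 14.55 K/W
Q = ΔT / R_total = 209 / 14.55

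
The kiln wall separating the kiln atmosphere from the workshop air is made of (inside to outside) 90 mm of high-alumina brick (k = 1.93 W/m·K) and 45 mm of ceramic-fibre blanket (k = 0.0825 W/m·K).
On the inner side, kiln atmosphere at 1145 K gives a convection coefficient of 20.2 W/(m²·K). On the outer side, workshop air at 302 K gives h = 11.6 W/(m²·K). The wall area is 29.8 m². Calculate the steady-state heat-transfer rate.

Q ≈ 34500 W

Treating each layer as a thermal resistance in series:
R_inner film = 1/(h_i·A) = 1/(20.2×29.8) = 0.001661 K/W
R_high-alumina brick = L/(kA) = 0.09/(1.93×29.8) = 0.001565 K/W
R_ceramic-fibre blanket = L/(kA) = 0.045/(0.0825×29.8) = 0.0183 K/W
R_outer film = 1/(h_o·A) = 1/(11.6×29.8) = 0.002893 K/W
R_total = 0.02442 K/W
Q = ΔT / R_total = 843 / 0.02442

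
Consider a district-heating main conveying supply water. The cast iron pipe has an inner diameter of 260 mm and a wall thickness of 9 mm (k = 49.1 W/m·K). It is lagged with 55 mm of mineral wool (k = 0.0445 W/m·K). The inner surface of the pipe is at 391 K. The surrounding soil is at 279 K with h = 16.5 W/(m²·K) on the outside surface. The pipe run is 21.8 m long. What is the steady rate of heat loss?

Q ≈ 1970 W

Cylindrical conduction, so R = ln(r₂/r₁)/(2πkL) per layer, in series:
R_cast iron pipe wall = ln(139/130)/(2π×49.1×21.8) = 9.953×10^-6 K/W
R_mineral wool = ln(194/139)/(2π×0.0445×21.8) = 0.0547 K/W
R_outer film = 1/(h_o·2πr_oL) = 1/(16.5×2π×0.194×21.8) = 0.002281 K/W
R_total = 0.05699 K/W
Q = ΔT/R_total = 112/0.05699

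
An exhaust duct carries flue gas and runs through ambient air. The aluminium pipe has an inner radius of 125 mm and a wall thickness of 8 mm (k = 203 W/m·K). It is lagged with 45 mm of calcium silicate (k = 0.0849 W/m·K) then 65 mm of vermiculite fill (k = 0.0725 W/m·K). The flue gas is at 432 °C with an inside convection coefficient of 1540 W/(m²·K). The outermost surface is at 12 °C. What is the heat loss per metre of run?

q′ ≈ 341 W/m

For a radial system each layer contributes R = ln(r_out/r_in)/(2πkL); films add R = 1/(hA).
R_inner film = 1/(h_i·2πr₁L) = 1/(1540×2π×0.125×1) = 8.268×10^-4 K/W
R_aluminium pipe wall = ln(133/125)/(2π×203×1) = 4.864×10^-5 K/W
R_calcium silicate = ln(178/133)/(2π×0.0849×1) = 0.5463 K/W
R_vermiculite fill = ln(243/178)/(2π×0.0725×1) = 0.6833 K/W
R_total = 1.231 K/W
Q = ΔT/R_total = 420/1.231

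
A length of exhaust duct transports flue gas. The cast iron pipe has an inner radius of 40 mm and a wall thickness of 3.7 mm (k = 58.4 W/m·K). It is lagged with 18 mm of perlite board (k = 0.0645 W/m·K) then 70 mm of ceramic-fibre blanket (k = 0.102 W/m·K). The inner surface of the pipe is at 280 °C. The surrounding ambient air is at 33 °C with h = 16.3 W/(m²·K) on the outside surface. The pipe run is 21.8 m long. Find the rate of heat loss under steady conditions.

Q ≈ 2550 W

Treating each annulus and film as a series resistance:
R_cast iron pipe wall = ln(43.7/40)/(2π×58.4×21.8) = 1.106×10^-5 K/W
R_perlite board = ln(61.7/43.7)/(2π×0.0645×21.8) = 0.03904 K/W
R_ceramic-fibre blanket = ln(131.7/61.7)/(2π×0.102×21.8) = 0.05427 K/W
R_outer film = 1/(h_o·2πr_oL) = 1/(16.3×2π×0.1317×21.8) = 0.003401 K/W
R_total = 0.09673 K/W
Q = ΔT/R_total = 247/0.09673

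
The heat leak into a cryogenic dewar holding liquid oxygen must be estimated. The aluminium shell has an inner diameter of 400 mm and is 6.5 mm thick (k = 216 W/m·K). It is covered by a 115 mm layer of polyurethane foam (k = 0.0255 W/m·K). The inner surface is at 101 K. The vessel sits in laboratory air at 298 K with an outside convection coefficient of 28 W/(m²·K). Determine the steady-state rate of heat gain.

Q ≈ 36.3 W

Radial (spherical) resistances in series:
R_aluminium shell = (1/0.2 − 1/0.2065)/(4π×216) = 5.798×10^-5 K/W
R_polyurethane foam = (1/0.2065 − 1/0.3215)/(4π×0.0255) = 5.406 K/W
R_outer film = 1/(h·4πr_o²) = 1/(28×4π×0.3215²) = 0.0275 K/W
R_total = 5.433 K/W
Q = ΔT/R_total = 197/5.433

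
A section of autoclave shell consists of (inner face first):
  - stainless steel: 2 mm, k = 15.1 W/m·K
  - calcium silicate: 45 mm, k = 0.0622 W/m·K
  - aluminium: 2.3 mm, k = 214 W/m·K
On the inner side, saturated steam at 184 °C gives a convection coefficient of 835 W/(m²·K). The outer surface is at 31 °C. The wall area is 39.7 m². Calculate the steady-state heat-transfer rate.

Using the resistance-network approach (series):
R_inner film = 1/(h_i·A) = 1/(835×39.7) = 3.017×10^-5 K/W
R_stainless steel = L/(kA) = 0.002/(15.1×39.7) = 3.336×10^-6 K/W
R_calcium silicate = L/(kA) = 0.045/(0.0622×39.7) = 0.01822 K/W
R_aluminium = L/(kA) = 0.0023/(214×39.7) = 2.707×10^-7 K/W
R_total = 0.01826 K/W
Q = ΔT / R_total = 153 / 0.01826

Q ≈ 8380 W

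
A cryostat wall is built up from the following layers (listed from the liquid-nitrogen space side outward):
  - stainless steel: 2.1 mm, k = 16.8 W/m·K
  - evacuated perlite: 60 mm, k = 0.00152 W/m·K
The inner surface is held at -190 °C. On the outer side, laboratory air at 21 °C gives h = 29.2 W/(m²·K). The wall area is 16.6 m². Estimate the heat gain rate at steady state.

Treating each layer as a thermal resistance in series:
R_stainless steel = L/(kA) = 0.0021/(16.8×16.6) = 7.53×10^-6 K/W
R_evacuated perlite = L/(kA) = 0.06/(0.00152×16.6) = 2.378 K/W
R_outer film = 1/(h_o·A) = 1/(29.2×16.6) = 0.002063 K/W
R_total = 2.38 K/W
Q = ΔT / R_total = 211 / 2.38

Q ≈ 88.7 W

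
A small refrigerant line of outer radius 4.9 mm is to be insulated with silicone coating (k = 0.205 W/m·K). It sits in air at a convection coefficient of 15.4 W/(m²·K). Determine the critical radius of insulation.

For a cylinder r_cr = k/h = 0.205/15.4
r_cr = 13.3 mm; since the bare radius (4.9 mm) is below r_cr, adding a thin layer of insulation will *increase* heat loss.

r_cr ≈ 13.3 mm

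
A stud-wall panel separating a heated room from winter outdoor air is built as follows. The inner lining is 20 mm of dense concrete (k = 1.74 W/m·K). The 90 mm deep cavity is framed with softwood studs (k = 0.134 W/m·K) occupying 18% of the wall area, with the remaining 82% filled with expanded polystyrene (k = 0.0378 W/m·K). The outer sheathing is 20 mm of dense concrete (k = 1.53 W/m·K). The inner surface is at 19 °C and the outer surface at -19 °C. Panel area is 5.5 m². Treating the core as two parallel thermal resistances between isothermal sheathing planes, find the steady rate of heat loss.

Q ≈ 126 W

Sheathing layers in series; stud and cavity paths in parallel between them.
R_inner = 0.02/(1.74×5.5) = 0.00209 K/W
R_stud  = 0.09/(0.134×0.18×5.5) = 0.6784 K/W
R_cav   = 0.09/(0.0378×0.82×5.5) = 0.5279 K/W
1/R_core = 1/R_stud + 1/R_cav → R_core = 0.2969 K/W
R_outer = 0.02/(1.53×5.5) = 0.002377 K/W
R_total = 0.3014 K/W
Q = ΔT/R_total = 38/0.3014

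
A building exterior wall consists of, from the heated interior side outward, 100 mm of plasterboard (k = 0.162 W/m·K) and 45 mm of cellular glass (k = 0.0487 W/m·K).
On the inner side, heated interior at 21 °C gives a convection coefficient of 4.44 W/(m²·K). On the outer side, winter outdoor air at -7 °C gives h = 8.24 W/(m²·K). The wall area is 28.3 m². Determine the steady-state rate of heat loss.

Series thermal resistances:
R_inner film = 1/(h_i·A) = 1/(4.44×28.3) = 0.007958 K/W
R_plasterboard = L/(kA) = 0.1/(0.162×28.3) = 0.02181 K/W
R_cellular glass = L/(kA) = 0.045/(0.0487×28.3) = 0.03265 K/W
R_outer film = 1/(h_o·A) = 1/(8.24×28.3) = 0.004288 K/W
R_total = 0.06671 K/W
Q = ΔT / R_total = 28 / 0.06671

Q ≈ 420 W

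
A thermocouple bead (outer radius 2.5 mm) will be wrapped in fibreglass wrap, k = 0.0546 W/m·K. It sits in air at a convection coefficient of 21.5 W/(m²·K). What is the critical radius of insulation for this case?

r_cr ≈ 5.08 mm

For a sphere r_cr = 2k/h = 2×0.0546/21.5
r_cr = 5.08 mm; since the bare radius (2.5 mm) is below r_cr, adding a thin layer of insulation will *increase* heat loss.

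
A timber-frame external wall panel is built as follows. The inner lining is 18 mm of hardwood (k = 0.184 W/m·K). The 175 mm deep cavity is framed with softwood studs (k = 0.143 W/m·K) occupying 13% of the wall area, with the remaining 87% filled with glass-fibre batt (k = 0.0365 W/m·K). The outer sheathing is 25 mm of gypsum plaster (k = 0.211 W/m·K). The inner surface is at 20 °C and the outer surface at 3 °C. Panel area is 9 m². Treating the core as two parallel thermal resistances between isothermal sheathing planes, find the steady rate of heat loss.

Sheathing layers in series; stud and cavity paths in parallel between them.
R_inner = 0.018/(0.184×9) = 0.01087 K/W
R_stud  = 0.175/(0.143×0.13×9) = 1.046 K/W
R_cav   = 0.175/(0.0365×0.87×9) = 0.6123 K/W
1/R_core = 1/R_stud + 1/R_cav → R_core = 0.3862 K/W
R_outer = 0.025/(0.211×9) = 0.01316 K/W
R_total = 0.4103 K/W
Q = ΔT/R_total = 17/0.4103

Q ≈ 41.4 W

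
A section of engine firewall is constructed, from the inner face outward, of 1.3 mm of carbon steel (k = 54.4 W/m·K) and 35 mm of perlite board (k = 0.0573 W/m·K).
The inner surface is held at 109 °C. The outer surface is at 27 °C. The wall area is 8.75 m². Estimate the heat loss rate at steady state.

Treating each layer as a thermal resistance in series:
R_carbon steel = L/(kA) = 0.0013/(54.4×8.75) = 2.731×10^-6 K/W
R_perlite board = L/(kA) = 0.035/(0.0573×8.75) = 0.06981 K/W
R_total = 0.06981 K/W
Q = ΔT / R_total = 82 / 0.06981

Q ≈ 1170 W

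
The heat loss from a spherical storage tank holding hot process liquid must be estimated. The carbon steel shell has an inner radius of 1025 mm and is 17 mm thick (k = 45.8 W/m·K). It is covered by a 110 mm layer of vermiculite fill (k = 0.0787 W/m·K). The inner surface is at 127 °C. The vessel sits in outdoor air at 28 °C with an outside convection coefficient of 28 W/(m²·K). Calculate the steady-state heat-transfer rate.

Each spherical layer contributes R = (1/r_i − 1/r_o)/(4πk):
R_carbon steel shell = (1/1.025 − 1/1.042)/(4π×45.8) = 2.766×10^-5 K/W
R_vermiculite fill = (1/1.042 − 1/1.152)/(4π×0.0787) = 0.09266 K/W
R_outer film = 1/(h·4πr_o²) = 1/(28×4π×1.152²) = 0.002142 K/W
R_total = 0.09483 K/W
Q = ΔT/R_total = 99/0.09483

Q ≈ 1040 W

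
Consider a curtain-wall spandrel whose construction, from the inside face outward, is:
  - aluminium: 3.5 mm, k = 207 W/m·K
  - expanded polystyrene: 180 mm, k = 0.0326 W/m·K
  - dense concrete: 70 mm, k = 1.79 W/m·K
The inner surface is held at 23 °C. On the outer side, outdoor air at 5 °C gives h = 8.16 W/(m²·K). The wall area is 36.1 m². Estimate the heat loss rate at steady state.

Q ≈ 114 W

Series thermal resistances:
R_aluminium = L/(kA) = 0.0035/(207×36.1) = 4.684×10^-7 K/W
R_expanded polystyrene = L/(kA) = 0.18/(0.0326×36.1) = 0.1529 K/W
R_dense concrete = L/(kA) = 0.07/(1.79×36.1) = 0.001083 K/W
R_outer film = 1/(h_o·A) = 1/(8.16×36.1) = 0.003395 K/W
R_total = 0.1574 K/W
Q = ΔT / R_total = 18 / 0.1574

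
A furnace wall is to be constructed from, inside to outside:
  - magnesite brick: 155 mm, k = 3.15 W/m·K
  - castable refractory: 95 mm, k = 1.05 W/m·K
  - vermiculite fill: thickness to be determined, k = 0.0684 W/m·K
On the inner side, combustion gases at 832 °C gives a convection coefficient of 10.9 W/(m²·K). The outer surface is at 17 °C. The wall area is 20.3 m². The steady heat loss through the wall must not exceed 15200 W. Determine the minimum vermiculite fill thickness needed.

L ≈ 58.6 mm

Using the resistance-network approach (series):
R_inner film = 1/(h_i·A) = 1/(10.9×20.3) = 0.004519 K/W
R_magnesite brick = L/(kA) = 0.155/(3.15×20.3) = 0.002424 K/W
R_castable refractory = L/(kA) = 0.095/(1.05×20.3) = 0.004457 K/W
Sum of the known resistances R_other = 0.0114 K/W
Required total resistance R_tot = ΔT/Q_allow = 815/15200 = 0.05362 K/W
R_vermiculite fill = R_tot − R_other = 0.04222 K/W
L = R·k·A = 0.04222×0.0684×20.3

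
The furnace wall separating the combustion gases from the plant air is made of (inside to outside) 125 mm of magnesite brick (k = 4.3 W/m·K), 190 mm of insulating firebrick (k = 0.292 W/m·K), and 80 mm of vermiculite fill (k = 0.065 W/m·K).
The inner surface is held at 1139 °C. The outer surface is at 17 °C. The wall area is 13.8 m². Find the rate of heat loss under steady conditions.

Using the resistance-network approach (series):
R_magnesite brick = L/(kA) = 0.125/(4.3×13.8) = 0.002107 K/W
R_insulating firebrick = L/(kA) = 0.19/(0.292×13.8) = 0.04715 K/W
R_vermiculite fill = L/(kA) = 0.08/(0.065×13.8) = 0.08919 K/W
R_total = 0.1384 K/W
Q = ΔT / R_total = 1122 / 0.1384

Q ≈ 8100 W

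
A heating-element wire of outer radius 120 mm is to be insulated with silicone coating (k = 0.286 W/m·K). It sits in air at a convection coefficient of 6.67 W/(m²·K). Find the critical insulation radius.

r_cr ≈ 42.9 mm

For a cylinder r_cr = k/h = 0.286/6.67
r_cr = 42.9 mm; since the bare radius (120 mm) is above r_cr, any added insulation will reduce heat loss.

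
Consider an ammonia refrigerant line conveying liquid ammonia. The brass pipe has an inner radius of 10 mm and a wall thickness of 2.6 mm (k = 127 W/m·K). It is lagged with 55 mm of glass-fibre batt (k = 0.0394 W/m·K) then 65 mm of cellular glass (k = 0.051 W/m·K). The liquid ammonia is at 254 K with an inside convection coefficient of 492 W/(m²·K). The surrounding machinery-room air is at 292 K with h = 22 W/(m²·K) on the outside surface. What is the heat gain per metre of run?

Per-layer cylindrical resistances, series-summed:
R_inner film = 1/(h_i·2πr₁L) = 1/(492×2π×0.01×1) = 0.03235 K/W
R_brass pipe wall = ln(12.6/10)/(2π×127×1) = 2.896×10^-4 K/W
R_glass-fibre batt = ln(67.6/12.6)/(2π×0.0394×1) = 6.786 K/W
R_cellular glass = ln(132.6/67.6)/(2π×0.051×1) = 2.102 K/W
R_outer film = 1/(h_o·2πr_oL) = 1/(22×2π×0.1326×1) = 0.05456 K/W
R_total = 8.976 K/W
Q = ΔT/R_total = 38/8.976

q′ ≈ 4.23 W/m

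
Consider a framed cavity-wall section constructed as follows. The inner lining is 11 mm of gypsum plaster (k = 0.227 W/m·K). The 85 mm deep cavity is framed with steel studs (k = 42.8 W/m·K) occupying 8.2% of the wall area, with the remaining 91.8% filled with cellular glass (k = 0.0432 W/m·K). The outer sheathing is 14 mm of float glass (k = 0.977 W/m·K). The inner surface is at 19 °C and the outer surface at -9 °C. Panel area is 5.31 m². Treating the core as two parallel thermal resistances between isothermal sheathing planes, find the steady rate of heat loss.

Q ≈ 1710 W

Sheathing layers in series; stud and cavity paths in parallel between them.
R_inner = 0.011/(0.227×5.31) = 0.009126 K/W
R_stud  = 0.085/(42.8×0.082×5.31) = 0.004561 K/W
R_cav   = 0.085/(0.0432×0.918×5.31) = 0.4036 K/W
1/R_core = 1/R_stud + 1/R_cav → R_core = 0.00451 K/W
R_outer = 0.014/(0.977×5.31) = 0.002699 K/W
R_total = 0.01633 K/W
Q = ΔT/R_total = 28/0.01633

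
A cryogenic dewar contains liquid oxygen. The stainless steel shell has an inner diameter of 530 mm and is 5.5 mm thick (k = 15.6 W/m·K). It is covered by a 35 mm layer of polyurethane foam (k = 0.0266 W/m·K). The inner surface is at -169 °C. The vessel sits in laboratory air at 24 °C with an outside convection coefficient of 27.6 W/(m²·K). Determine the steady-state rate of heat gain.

Q ≈ 149 W

Spherical conduction: R = (1/r_in − 1/r_out)/(4πk) per layer; series-sum.
R_stainless steel shell = (1/0.265 − 1/0.2705)/(4π×15.6) = 3.914×10^-4 K/W
R_polyurethane foam = (1/0.2705 − 1/0.3055)/(4π×0.0266) = 1.267 K/W
R_outer film = 1/(h·4πr_o²) = 1/(27.6×4π×0.3055²) = 0.03089 K/W
R_total = 1.298 K/W
Q = ΔT/R_total = 193/1.298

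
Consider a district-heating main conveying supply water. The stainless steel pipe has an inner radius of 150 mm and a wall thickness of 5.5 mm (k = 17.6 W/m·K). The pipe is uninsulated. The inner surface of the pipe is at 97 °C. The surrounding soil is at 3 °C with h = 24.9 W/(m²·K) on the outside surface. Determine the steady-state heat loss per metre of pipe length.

q′ ≈ 2270 W/m

Cylindrical conduction, so R = ln(r₂/r₁)/(2πkL) per layer, in series:
R_stainless steel pipe wall = ln(155.5/150)/(2π×17.6×1) = 3.256×10^-4 K/W
R_outer film = 1/(h_o·2πr_oL) = 1/(24.9×2π×0.1555×1) = 0.0411 K/W
R_total = 0.04143 K/W
Q = ΔT/R_total = 94/0.04143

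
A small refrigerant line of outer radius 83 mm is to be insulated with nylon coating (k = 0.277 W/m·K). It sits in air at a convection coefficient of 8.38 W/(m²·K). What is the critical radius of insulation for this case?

For a cylinder r_cr = k/h = 0.277/8.38
r_cr = 33.1 mm; since the bare radius (83 mm) is above r_cr, any added insulation will reduce heat loss.

r_cr ≈ 33.1 mm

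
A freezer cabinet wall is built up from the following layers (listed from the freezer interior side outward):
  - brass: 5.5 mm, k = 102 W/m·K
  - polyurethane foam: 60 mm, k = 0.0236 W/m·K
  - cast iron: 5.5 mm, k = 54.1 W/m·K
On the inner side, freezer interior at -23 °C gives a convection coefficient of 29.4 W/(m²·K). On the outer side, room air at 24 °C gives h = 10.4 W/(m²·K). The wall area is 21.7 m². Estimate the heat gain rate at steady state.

Q ≈ 382 W

Series thermal resistances:
R_inner film = 1/(h_i·A) = 1/(29.4×21.7) = 0.001567 K/W
R_brass = L/(kA) = 0.0055/(102×21.7) = 2.485×10^-6 K/W
R_polyurethane foam = L/(kA) = 0.06/(0.0236×21.7) = 0.1172 K/W
R_cast iron = L/(kA) = 0.0055/(54.1×21.7) = 4.685×10^-6 K/W
R_outer film = 1/(h_o·A) = 1/(10.4×21.7) = 0.004431 K/W
R_total = 0.1232 K/W
Q = ΔT / R_total = 47 / 0.1232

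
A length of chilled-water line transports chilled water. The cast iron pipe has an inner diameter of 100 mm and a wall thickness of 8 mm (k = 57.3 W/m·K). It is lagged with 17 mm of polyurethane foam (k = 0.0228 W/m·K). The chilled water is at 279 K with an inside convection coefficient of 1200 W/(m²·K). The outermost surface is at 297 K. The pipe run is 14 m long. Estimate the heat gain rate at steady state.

Per-layer cylindrical resistances, series-summed:
R_inner film = 1/(h_i·2πr₁L) = 1/(1200×2π×0.05×14) = 1.895×10^-4 K/W
R_cast iron pipe wall = ln(58/50)/(2π×57.3×14) = 2.945×10^-5 K/W
R_polyurethane foam = ln(75/58)/(2π×0.0228×14) = 0.1282 K/W
R_total = 0.1284 K/W
Q = ΔT/R_total = 18/0.1284

Q ≈ 140 W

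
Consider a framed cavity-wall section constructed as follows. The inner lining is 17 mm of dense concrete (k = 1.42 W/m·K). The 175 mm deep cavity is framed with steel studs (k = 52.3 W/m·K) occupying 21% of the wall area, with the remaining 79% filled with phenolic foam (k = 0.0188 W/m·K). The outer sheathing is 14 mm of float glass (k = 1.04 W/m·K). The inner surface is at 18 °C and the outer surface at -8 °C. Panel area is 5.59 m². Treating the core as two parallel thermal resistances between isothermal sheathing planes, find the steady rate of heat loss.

Q ≈ 3520 W

Sheathing layers in series; stud and cavity paths in parallel between them.
R_inner = 0.017/(1.42×5.59) = 0.002142 K/W
R_stud  = 0.175/(52.3×0.21×5.59) = 0.00285 K/W
R_cav   = 0.175/(0.0188×0.79×5.59) = 2.108 K/W
1/R_core = 1/R_stud + 1/R_cav → R_core = 0.002847 K/W
R_outer = 0.014/(1.04×5.59) = 0.002408 K/W
R_total = 0.007396 K/W
Q = ΔT/R_total = 26/0.007396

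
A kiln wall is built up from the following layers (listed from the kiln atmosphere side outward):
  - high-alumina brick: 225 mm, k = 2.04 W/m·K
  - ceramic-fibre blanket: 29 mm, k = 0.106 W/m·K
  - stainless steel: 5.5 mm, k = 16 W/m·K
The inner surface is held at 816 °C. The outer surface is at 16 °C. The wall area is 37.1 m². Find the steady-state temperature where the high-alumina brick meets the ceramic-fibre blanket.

Model the wall as resistances in series:
R_high-alumina brick = L/(kA) = 0.225/(2.04×37.1) = 0.002973 K/W
R_ceramic-fibre blanket = L/(kA) = 0.029/(0.106×37.1) = 0.007374 K/W
R_stainless steel = L/(kA) = 0.0055/(16×37.1) = 9.265×10^-6 K/W
R_total = 0.01036 K/W;  Q = ΔT/R_total = 800/0.01036 = 77250 W
T_interface = T_inner − Q·ΣR(inner→interface) = 816 − 77200×0.002973

T ≈ 586 °C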